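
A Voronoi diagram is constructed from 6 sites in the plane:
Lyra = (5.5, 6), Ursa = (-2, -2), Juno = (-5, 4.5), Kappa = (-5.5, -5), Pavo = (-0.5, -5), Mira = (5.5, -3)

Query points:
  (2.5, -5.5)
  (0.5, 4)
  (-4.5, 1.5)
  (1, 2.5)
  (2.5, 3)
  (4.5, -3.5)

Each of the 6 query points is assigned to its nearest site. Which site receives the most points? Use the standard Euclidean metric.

Lyra

(2.5, -5.5) — d² to each: Lyra:141.25, Ursa:32.5, Juno:156.25, Kappa:64.25, Pavo:9.25, Mira:15.25 → nearest is Pavo
(0.5, 4) — d² to each: Lyra:29, Ursa:42.25, Juno:30.5, Kappa:117, Pavo:82, Mira:74 → nearest is Lyra
(-4.5, 1.5) — d² to each: Lyra:120.25, Ursa:18.5, Juno:9.25, Kappa:43.25, Pavo:58.25, Mira:120.25 → nearest is Juno
(1, 2.5) — d² to each: Lyra:32.5, Ursa:29.25, Juno:40, Kappa:98.5, Pavo:58.5, Mira:50.5 → nearest is Ursa
(2.5, 3) — d² to each: Lyra:18, Ursa:45.25, Juno:58.5, Kappa:128, Pavo:73, Mira:45 → nearest is Lyra
(4.5, -3.5) — d² to each: Lyra:91.25, Ursa:44.5, Juno:154.25, Kappa:102.25, Pavo:27.25, Mira:1.25 → nearest is Mira
Tally — Lyra:2, Ursa:1, Juno:1, Pavo:1, Mira:1. Lyra captures the most (2).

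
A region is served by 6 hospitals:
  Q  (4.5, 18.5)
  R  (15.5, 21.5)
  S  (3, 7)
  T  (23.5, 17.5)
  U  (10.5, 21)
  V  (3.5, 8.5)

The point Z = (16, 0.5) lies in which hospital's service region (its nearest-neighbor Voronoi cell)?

S

Compare squared distances (the ordering matches that of the actual distances):
|ZQ|² = 132.25 + 324 = 456.25
|ZR|² = 0.25 + 441 = 441.25
|ZS|² = 169 + 42.25 = 211.25
|ZT|² = 56.25 + 289 = 345.25
|ZU|² = 30.25 + 420.25 = 450.5
|ZV|² = 156.25 + 64 = 220.25
Minimum is at S.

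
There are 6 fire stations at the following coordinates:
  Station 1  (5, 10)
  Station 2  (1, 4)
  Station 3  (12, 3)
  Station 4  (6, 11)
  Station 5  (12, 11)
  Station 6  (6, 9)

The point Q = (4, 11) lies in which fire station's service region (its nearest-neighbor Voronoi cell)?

Station 1

Since √ is increasing, it suffices to compare squared distances:
d²(Q, Station 1) = (4−5)² + (11−10)² = 1 + 1 = 2
d²(Q, Station 2) = (4−1)² + (11−4)² = 9 + 49 = 58
d²(Q, Station 3) = (4−12)² + (11−3)² = 64 + 64 = 128
d²(Q, Station 4) = (4−6)² + (11−11)² = 4 + 0 = 4
d²(Q, Station 5) = (4−12)² + (11−11)² = 64 + 0 = 64
d²(Q, Station 6) = (4−6)² + (11−9)² = 4 + 4 = 8
The smallest is to Station 1, so Q lies in the Voronoi region of Station 1.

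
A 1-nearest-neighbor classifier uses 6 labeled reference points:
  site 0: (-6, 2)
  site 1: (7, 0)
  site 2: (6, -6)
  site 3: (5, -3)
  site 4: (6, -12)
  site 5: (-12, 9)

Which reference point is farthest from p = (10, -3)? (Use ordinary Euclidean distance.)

site 5

Since √ is increasing, it suffices to compare squared distances:
d²(p, site 0) = (10−(-6))² + (-3−2)² = 256 + 25 = 281
d²(p, site 1) = (10−7)² + (-3−0)² = 9 + 9 = 18
d²(p, site 2) = (10−6)² + (-3−(-6))² = 16 + 9 = 25
d²(p, site 3) = (10−5)² + (-3−(-3))² = 25 + 0 = 25
d²(p, site 4) = (10−6)² + (-3−(-12))² = 16 + 81 = 97
d²(p, site 5) = (10−(-12))² + (-3−9)² = 484 + 144 = 628
The largest is to site 5.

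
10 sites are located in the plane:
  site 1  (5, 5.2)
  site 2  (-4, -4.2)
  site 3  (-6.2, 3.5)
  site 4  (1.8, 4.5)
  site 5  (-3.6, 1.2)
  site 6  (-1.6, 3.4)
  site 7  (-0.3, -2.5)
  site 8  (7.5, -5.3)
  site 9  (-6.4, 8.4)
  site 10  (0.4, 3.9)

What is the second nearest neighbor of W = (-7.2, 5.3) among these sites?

Compare squared distances (the ordering matches that of the actual distances):
d²(W, site 1) = (-7.2−5)² + (5.3−5.2)² = 148.84 + 0.01 = 148.85
d²(W, site 2) = (-7.2−(-4))² + (5.3−(-4.2))² = 10.24 + 90.25 = 100.49
d²(W, site 3) = (-7.2−(-6.2))² + (5.3−3.5)² = 1 + 3.24 = 4.24
d²(W, site 4) = (-7.2−1.8)² + (5.3−4.5)² = 81 + 0.64 = 81.64
d²(W, site 5) = (-7.2−(-3.6))² + (5.3−1.2)² = 12.96 + 16.81 = 29.77
d²(W, site 6) = (-7.2−(-1.6))² + (5.3−3.4)² = 31.36 + 3.61 = 34.97
d²(W, site 7) = (-7.2−(-0.3))² + (5.3−(-2.5))² = 47.61 + 60.84 = 108.45
d²(W, site 8) = (-7.2−7.5)² + (5.3−(-5.3))² = 216.09 + 112.36 = 328.45
d²(W, site 9) = (-7.2−(-6.4))² + (5.3−8.4)² = 0.64 + 9.61 = 10.25
d²(W, site 10) = (-7.2−0.4)² + (5.3−3.9)² = 57.76 + 1.96 = 59.72
Sorted ascending: site 3, site 9, site 5, … — the second-nearest is site 9.

site 9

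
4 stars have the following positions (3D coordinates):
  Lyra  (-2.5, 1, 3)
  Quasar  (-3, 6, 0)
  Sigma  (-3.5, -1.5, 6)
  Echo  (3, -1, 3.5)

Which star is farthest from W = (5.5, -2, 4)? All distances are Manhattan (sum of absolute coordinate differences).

Quasar

d(W, Lyra) = |5.5−(-2.5)| + |-2−1| + |4−3| = 8 + 3 + 1 = 12
d(W, Quasar) = |5.5−(-3)| + |-2−6| + |4−0| = 8.5 + 8 + 4 = 20.5
d(W, Sigma) = |5.5−(-3.5)| + |-2−(-1.5)| + |4−6| = 9 + 0.5 + 2 = 11.5
d(W, Echo) = |5.5−3| + |-2−(-1)| + |4−3.5| = 2.5 + 1 + 0.5 = 4
The largest is to Quasar.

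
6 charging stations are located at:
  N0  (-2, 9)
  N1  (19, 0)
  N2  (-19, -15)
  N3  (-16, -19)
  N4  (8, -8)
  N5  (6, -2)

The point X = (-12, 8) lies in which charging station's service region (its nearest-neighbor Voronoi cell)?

Squared Euclidean distances:
|XN0|² = 100 + 1 = 101
|XN1|² = 961 + 64 = 1025
|XN2|² = 49 + 529 = 578
|XN3|² = 16 + 729 = 745
|XN4|² = 400 + 256 = 656
|XN5|² = 324 + 100 = 424
Minimum is at N0.

N0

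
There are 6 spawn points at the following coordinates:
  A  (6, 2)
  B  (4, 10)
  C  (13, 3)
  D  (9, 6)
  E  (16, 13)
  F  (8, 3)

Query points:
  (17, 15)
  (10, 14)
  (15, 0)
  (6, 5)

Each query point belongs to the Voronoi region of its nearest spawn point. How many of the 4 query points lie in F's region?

(17, 15) — d² to each: A:290, B:194, C:160, D:145, E:5, F:225 → nearest is E
(10, 14) — d² to each: A:160, B:52, C:130, D:65, E:37, F:125 → nearest is E
(15, 0) — d² to each: A:85, B:221, C:13, D:72, E:170, F:58 → nearest is C
(6, 5) — d² to each: A:9, B:29, C:53, D:10, E:164, F:8 → nearest is F
1 of the 4 points has F as nearest.

1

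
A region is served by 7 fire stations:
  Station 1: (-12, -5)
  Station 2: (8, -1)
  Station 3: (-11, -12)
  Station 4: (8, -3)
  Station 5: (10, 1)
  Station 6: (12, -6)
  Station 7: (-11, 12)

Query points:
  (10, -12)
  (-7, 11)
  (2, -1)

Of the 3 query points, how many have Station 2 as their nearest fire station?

(10, -12) — d² to each: Station 1:533, Station 2:125, Station 3:441, Station 4:85, Station 5:169, Station 6:40, Station 7:1017 → nearest is Station 6
(-7, 11) — d² to each: Station 1:281, Station 2:369, Station 3:545, Station 4:421, Station 5:389, Station 6:650, Station 7:17 → nearest is Station 7
(2, -1) — d² to each: Station 1:212, Station 2:36, Station 3:290, Station 4:40, Station 5:68, Station 6:125, Station 7:338 → nearest is Station 2
1 of the 3 points has Station 2 as nearest.

1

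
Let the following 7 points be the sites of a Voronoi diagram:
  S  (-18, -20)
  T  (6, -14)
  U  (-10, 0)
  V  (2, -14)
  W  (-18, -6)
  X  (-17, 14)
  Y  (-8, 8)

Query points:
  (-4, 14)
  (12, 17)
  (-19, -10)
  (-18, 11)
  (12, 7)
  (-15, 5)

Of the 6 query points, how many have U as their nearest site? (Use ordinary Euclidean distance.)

1

(-4, 14) — d² to each: S:1352, T:884, U:232, V:820, W:596, X:169, Y:52 → nearest is Y
(12, 17) — d² to each: S:2269, T:997, U:773, V:1061, W:1429, X:850, Y:481 → nearest is Y
(-19, -10) — d² to each: S:101, T:641, U:181, V:457, W:17, X:580, Y:445 → nearest is W
(-18, 11) — d² to each: S:961, T:1201, U:185, V:1025, W:289, X:10, Y:109 → nearest is X
(12, 7) — d² to each: S:1629, T:477, U:533, V:541, W:1069, X:890, Y:401 → nearest is Y
(-15, 5) — d² to each: S:634, T:802, U:50, V:650, W:130, X:85, Y:58 → nearest is U
1 of the 6 points has U as nearest.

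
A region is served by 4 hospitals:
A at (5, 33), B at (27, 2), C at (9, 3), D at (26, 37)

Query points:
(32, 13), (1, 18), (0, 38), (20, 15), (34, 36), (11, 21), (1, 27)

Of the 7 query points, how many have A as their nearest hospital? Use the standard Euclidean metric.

4

(32, 13) — d² to each: A:1129, B:146, C:629, D:612 → nearest is B
(1, 18) — d² to each: A:241, B:932, C:289, D:986 → nearest is A
(0, 38) — d² to each: A:50, B:2025, C:1306, D:677 → nearest is A
(20, 15) — d² to each: A:549, B:218, C:265, D:520 → nearest is B
(34, 36) — d² to each: A:850, B:1205, C:1714, D:65 → nearest is D
(11, 21) — d² to each: A:180, B:617, C:328, D:481 → nearest is A
(1, 27) — d² to each: A:52, B:1301, C:640, D:725 → nearest is A
4 of the 7 points have A as nearest.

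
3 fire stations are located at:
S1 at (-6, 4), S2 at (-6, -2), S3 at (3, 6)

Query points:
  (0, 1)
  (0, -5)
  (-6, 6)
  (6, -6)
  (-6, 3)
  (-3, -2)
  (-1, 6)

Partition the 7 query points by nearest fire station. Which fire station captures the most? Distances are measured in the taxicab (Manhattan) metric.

(0, 1) — d to each: S1:9, S2:9, S3:8 → nearest is S3
(0, -5) — d to each: S1:15, S2:9, S3:14 → nearest is S2
(-6, 6) — d to each: S1:2, S2:8, S3:9 → nearest is S1
(6, -6) — d to each: S1:22, S2:16, S3:15 → nearest is S3
(-6, 3) — d to each: S1:1, S2:5, S3:12 → nearest is S1
(-3, -2) — d to each: S1:9, S2:3, S3:14 → nearest is S2
(-1, 6) — d to each: S1:7, S2:13, S3:4 → nearest is S3
Tally — S1:2, S2:2, S3:3. S3 captures the most (3).

S3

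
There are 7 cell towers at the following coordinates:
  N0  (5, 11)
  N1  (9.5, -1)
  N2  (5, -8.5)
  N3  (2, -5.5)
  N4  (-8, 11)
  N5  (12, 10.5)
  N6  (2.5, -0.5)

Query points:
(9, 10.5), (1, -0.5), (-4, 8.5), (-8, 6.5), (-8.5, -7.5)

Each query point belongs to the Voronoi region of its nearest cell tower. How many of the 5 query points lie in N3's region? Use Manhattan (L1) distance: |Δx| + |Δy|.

1

(9, 10.5) — d to each: N0:4.5, N1:12, N2:23, N3:23, N4:17.5, N5:3, N6:17.5 → nearest is N5
(1, -0.5) — d to each: N0:15.5, N1:9, N2:12, N3:6, N4:20.5, N5:22, N6:1.5 → nearest is N6
(-4, 8.5) — d to each: N0:11.5, N1:23, N2:26, N3:20, N4:6.5, N5:18, N6:15.5 → nearest is N4
(-8, 6.5) — d to each: N0:17.5, N1:25, N2:28, N3:22, N4:4.5, N5:24, N6:17.5 → nearest is N4
(-8.5, -7.5) — d to each: N0:32, N1:24.5, N2:14.5, N3:12.5, N4:19, N5:38.5, N6:18 → nearest is N3
1 of the 5 points has N3 as nearest.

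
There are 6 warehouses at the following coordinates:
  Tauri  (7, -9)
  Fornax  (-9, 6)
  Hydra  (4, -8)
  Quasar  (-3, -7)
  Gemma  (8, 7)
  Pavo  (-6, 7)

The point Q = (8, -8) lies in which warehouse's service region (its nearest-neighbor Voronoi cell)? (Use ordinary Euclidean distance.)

Squared Euclidean distances:
d²(Q, Tauri) = 1 + 1 = 2
d²(Q, Fornax) = 289 + 196 = 485
d²(Q, Hydra) = 16 + 0 = 16
d²(Q, Quasar) = 121 + 1 = 122
d²(Q, Gemma) = 0 + 225 = 225
d²(Q, Pavo) = 196 + 225 = 421
Tauri is nearest.

Tauri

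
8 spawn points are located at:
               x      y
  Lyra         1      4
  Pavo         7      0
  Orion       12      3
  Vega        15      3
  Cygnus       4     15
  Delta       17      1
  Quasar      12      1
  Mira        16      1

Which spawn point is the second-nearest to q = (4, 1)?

Lyra

Squared Euclidean distances:
d²(q, Lyra) = 9 + 9 = 18
d²(q, Pavo) = 9 + 1 = 10
d²(q, Orion) = 64 + 4 = 68
d²(q, Vega) = 121 + 4 = 125
d²(q, Cygnus) = 0 + 196 = 196
d²(q, Delta) = 169 + 0 = 169
d²(q, Quasar) = 64 + 0 = 64
d²(q, Mira) = 144 + 0 = 144
Sorted ascending: Pavo, Lyra, Quasar, … — the second-nearest is Lyra.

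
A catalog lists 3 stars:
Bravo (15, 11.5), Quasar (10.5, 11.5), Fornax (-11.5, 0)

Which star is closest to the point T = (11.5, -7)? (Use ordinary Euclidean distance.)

Quasar

Squared Euclidean distances:
d²(T, Bravo) = 12.25 + 342.25 = 354.5
d²(T, Quasar) = 1 + 342.25 = 343.25
d²(T, Fornax) = 529 + 49 = 578
Quasar is nearest.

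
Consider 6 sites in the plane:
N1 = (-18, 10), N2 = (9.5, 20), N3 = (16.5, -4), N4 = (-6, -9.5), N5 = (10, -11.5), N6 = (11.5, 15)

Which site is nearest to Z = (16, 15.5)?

Squared Euclidean distances:
|ZN1|² = (16−(-18))² + (15.5−10)² = 1156 + 30.25 = 1186.25
|ZN2|² = (16−9.5)² + (15.5−20)² = 42.25 + 20.25 = 62.5
|ZN3|² = (16−16.5)² + (15.5−(-4))² = 0.25 + 380.25 = 380.5
|ZN4|² = (16−(-6))² + (15.5−(-9.5))² = 484 + 625 = 1109
|ZN5|² = (16−10)² + (15.5−(-11.5))² = 36 + 729 = 765
|ZN6|² = (16−11.5)² + (15.5−15)² = 20.25 + 0.25 = 20.5
Minimum is at N6.

N6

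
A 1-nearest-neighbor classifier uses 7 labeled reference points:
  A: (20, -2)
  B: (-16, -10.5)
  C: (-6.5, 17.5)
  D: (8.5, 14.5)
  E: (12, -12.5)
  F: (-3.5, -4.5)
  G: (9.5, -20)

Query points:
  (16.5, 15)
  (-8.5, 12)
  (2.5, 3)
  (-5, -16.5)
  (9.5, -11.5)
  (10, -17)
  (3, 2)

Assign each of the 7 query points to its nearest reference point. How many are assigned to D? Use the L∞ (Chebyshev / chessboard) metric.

1

(16.5, 15) — d to each: A:17, B:32.5, C:23, D:8, E:27.5, F:20, G:35 → nearest is D
(-8.5, 12) — d to each: A:28.5, B:22.5, C:5.5, D:17, E:24.5, F:16.5, G:32 → nearest is C
(2.5, 3) — d to each: A:17.5, B:18.5, C:14.5, D:11.5, E:15.5, F:7.5, G:23 → nearest is F
(-5, -16.5) — d to each: A:25, B:11, C:34, D:31, E:17, F:12, G:14.5 → nearest is B
(9.5, -11.5) — d to each: A:10.5, B:25.5, C:29, D:26, E:2.5, F:13, G:8.5 → nearest is E
(10, -17) — d to each: A:15, B:26, C:34.5, D:31.5, E:4.5, F:13.5, G:3 → nearest is G
(3, 2) — d to each: A:17, B:19, C:15.5, D:12.5, E:14.5, F:6.5, G:22 → nearest is F
1 of the 7 points has D as nearest.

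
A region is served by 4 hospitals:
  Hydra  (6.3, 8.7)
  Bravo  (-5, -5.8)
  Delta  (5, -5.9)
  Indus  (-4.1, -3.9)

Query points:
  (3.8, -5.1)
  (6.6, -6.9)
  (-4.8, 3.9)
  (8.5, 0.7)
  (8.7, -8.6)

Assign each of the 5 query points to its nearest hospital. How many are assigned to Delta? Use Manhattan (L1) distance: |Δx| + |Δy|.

(3.8, -5.1) — d to each: Hydra:16.3, Bravo:9.5, Delta:2, Indus:9.1 → nearest is Delta
(6.6, -6.9) — d to each: Hydra:15.9, Bravo:12.7, Delta:2.6, Indus:13.7 → nearest is Delta
(-4.8, 3.9) — d to each: Hydra:15.9, Bravo:9.9, Delta:19.6, Indus:8.5 → nearest is Indus
(8.5, 0.7) — d to each: Hydra:10.2, Bravo:20, Delta:10.1, Indus:17.2 → nearest is Delta
(8.7, -8.6) — d to each: Hydra:19.7, Bravo:16.5, Delta:6.4, Indus:17.5 → nearest is Delta
4 of the 5 points have Delta as nearest.

4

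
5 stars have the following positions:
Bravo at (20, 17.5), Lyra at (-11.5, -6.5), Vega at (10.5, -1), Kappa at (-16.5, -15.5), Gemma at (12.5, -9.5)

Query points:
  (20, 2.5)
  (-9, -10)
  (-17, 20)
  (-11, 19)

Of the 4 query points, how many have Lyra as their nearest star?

3

(20, 2.5) — d² to each: Bravo:225, Lyra:1073.25, Vega:102.5, Kappa:1656.25, Gemma:200.25 → nearest is Vega
(-9, -10) — d² to each: Bravo:1597.25, Lyra:18.5, Vega:461.25, Kappa:86.5, Gemma:462.5 → nearest is Lyra
(-17, 20) — d² to each: Bravo:1375.25, Lyra:732.5, Vega:1197.25, Kappa:1260.5, Gemma:1740.5 → nearest is Lyra
(-11, 19) — d² to each: Bravo:963.25, Lyra:650.5, Vega:862.25, Kappa:1220.5, Gemma:1364.5 → nearest is Lyra
3 of the 4 points have Lyra as nearest.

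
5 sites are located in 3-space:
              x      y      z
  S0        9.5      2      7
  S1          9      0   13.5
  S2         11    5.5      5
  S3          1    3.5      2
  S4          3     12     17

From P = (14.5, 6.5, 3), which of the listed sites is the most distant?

Compare squared distances (the ordering matches that of the actual distances):
|PS0|² = (14.5−9.5)² + (6.5−2)² + (3−7)² = 25 + 20.25 + 16 = 61.25
|PS1|² = (14.5−9)² + (6.5−0)² + (3−13.5)² = 30.25 + 42.25 + 110.25 = 182.75
|PS2|² = (14.5−11)² + (6.5−5.5)² + (3−5)² = 12.25 + 1 + 4 = 17.25
|PS3|² = (14.5−1)² + (6.5−3.5)² + (3−2)² = 182.25 + 9 + 1 = 192.25
|PS4|² = (14.5−3)² + (6.5−12)² + (3−17)² = 132.25 + 30.25 + 196 = 358.5
The largest is to S4.

S4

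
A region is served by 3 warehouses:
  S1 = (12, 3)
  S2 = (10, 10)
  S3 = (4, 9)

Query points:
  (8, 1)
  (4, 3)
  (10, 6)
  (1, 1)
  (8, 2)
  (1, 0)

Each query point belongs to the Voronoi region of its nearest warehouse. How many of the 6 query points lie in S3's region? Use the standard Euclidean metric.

3

(8, 1) — d² to each: S1:20, S2:85, S3:80 → nearest is S1
(4, 3) — d² to each: S1:64, S2:85, S3:36 → nearest is S3
(10, 6) — d² to each: S1:13, S2:16, S3:45 → nearest is S1
(1, 1) — d² to each: S1:125, S2:162, S3:73 → nearest is S3
(8, 2) — d² to each: S1:17, S2:68, S3:65 → nearest is S1
(1, 0) — d² to each: S1:130, S2:181, S3:90 → nearest is S3
3 of the 6 points have S3 as nearest.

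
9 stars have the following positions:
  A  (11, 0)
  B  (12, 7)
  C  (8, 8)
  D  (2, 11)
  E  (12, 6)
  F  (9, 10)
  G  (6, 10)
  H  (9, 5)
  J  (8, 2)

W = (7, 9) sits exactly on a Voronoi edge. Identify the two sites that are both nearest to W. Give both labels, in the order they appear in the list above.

Squared distances from W to each site:
|WA|² = (7−11)² + (9−0)² = 16 + 81 = 97
|WB|² = (7−12)² + (9−7)² = 25 + 4 = 29
|WC|² = (7−8)² + (9−8)² = 1 + 1 = 2
|WD|² = (7−2)² + (9−11)² = 25 + 4 = 29
|WE|² = (7−12)² + (9−6)² = 25 + 9 = 34
|WF|² = (7−9)² + (9−10)² = 4 + 1 = 5
|WG|² = (7−6)² + (9−10)² = 1 + 1 = 2
|WH|² = (7−9)² + (9−5)² = 4 + 16 = 20
|WJ|² = (7−8)² + (9−2)² = 1 + 49 = 50
W is equidistant from C and G (both at squared distance 2), and every other site is strictly farther — so W lies on the C–G Voronoi edge.

C and G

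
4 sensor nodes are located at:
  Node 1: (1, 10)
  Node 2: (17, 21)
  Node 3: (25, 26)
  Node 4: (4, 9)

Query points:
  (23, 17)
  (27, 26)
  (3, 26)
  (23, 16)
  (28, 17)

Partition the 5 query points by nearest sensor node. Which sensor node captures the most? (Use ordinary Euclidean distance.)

(23, 17) — d² to each: Node 1:533, Node 2:52, Node 3:85, Node 4:425 → nearest is Node 2
(27, 26) — d² to each: Node 1:932, Node 2:125, Node 3:4, Node 4:818 → nearest is Node 3
(3, 26) — d² to each: Node 1:260, Node 2:221, Node 3:484, Node 4:290 → nearest is Node 2
(23, 16) — d² to each: Node 1:520, Node 2:61, Node 3:104, Node 4:410 → nearest is Node 2
(28, 17) — d² to each: Node 1:778, Node 2:137, Node 3:90, Node 4:640 → nearest is Node 3
Tally — Node 2:3, Node 3:2. Node 2 captures the most (3).

Node 2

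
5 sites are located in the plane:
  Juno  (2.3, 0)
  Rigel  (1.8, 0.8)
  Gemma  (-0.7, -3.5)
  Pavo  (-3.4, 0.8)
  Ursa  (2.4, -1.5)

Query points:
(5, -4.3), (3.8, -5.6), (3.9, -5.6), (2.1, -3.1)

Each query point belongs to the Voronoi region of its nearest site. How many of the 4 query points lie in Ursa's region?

4

(5, -4.3) — d² to each: Juno:25.78, Rigel:36.25, Gemma:33.13, Pavo:96.57, Ursa:14.6 → nearest is Ursa
(3.8, -5.6) — d² to each: Juno:33.61, Rigel:44.96, Gemma:24.66, Pavo:92.8, Ursa:18.77 → nearest is Ursa
(3.9, -5.6) — d² to each: Juno:33.92, Rigel:45.37, Gemma:25.57, Pavo:94.25, Ursa:19.06 → nearest is Ursa
(2.1, -3.1) — d² to each: Juno:9.65, Rigel:15.3, Gemma:8, Pavo:45.46, Ursa:2.65 → nearest is Ursa
4 of the 4 points have Ursa as nearest.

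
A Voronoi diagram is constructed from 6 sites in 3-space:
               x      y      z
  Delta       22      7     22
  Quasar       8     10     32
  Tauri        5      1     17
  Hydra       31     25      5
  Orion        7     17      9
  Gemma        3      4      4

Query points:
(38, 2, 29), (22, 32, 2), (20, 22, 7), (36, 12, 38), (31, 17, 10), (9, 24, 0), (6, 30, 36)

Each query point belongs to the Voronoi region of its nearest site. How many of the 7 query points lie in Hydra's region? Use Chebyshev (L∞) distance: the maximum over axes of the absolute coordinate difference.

3

(38, 2, 29) — d to each: Delta:16, Quasar:30, Tauri:33, Hydra:24, Orion:31, Gemma:35 → nearest is Delta
(22, 32, 2) — d to each: Delta:25, Quasar:30, Tauri:31, Hydra:9, Orion:15, Gemma:28 → nearest is Hydra
(20, 22, 7) — d to each: Delta:15, Quasar:25, Tauri:21, Hydra:11, Orion:13, Gemma:18 → nearest is Hydra
(36, 12, 38) — d to each: Delta:16, Quasar:28, Tauri:31, Hydra:33, Orion:29, Gemma:34 → nearest is Delta
(31, 17, 10) — d to each: Delta:12, Quasar:23, Tauri:26, Hydra:8, Orion:24, Gemma:28 → nearest is Hydra
(9, 24, 0) — d to each: Delta:22, Quasar:32, Tauri:23, Hydra:22, Orion:9, Gemma:20 → nearest is Orion
(6, 30, 36) — d to each: Delta:23, Quasar:20, Tauri:29, Hydra:31, Orion:27, Gemma:32 → nearest is Quasar
3 of the 7 points have Hydra as nearest.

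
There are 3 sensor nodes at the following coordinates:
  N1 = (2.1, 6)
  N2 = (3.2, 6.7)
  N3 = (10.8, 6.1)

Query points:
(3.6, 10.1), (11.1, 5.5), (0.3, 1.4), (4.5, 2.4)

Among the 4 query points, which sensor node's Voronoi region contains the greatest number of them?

N1

(3.6, 10.1) — d² to each: N1:19.06, N2:11.72, N3:67.84 → nearest is N2
(11.1, 5.5) — d² to each: N1:81.25, N2:63.85, N3:0.45 → nearest is N3
(0.3, 1.4) — d² to each: N1:24.4, N2:36.5, N3:132.34 → nearest is N1
(4.5, 2.4) — d² to each: N1:18.72, N2:20.18, N3:53.38 → nearest is N1
Tally — N1:2, N2:1, N3:1. N1 captures the most (2).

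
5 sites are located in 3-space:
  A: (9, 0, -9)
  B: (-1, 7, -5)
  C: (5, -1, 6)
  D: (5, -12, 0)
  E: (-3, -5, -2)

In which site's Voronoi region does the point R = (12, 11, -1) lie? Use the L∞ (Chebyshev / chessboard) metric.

d(R,A) = max(3, 11, 8) = 11
d(R,B) = max(13, 4, 4) = 13
d(R,C) = max(7, 12, 7) = 12
d(R,D) = max(7, 23, 1) = 23
d(R,E) = max(15, 16, 1) = 16
The smallest is to A, so R lies in the Voronoi region of A.

A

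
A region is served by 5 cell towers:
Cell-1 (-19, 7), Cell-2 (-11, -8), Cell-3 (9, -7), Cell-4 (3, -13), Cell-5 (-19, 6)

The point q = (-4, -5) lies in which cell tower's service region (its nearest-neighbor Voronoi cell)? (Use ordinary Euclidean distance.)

Cell-2

Since √ is increasing, it suffices to compare squared distances:
d²(q, Cell-1) = (-4−(-19))² + (-5−7)² = 225 + 144 = 369
d²(q, Cell-2) = (-4−(-11))² + (-5−(-8))² = 49 + 9 = 58
d²(q, Cell-3) = (-4−9)² + (-5−(-7))² = 169 + 4 = 173
d²(q, Cell-4) = (-4−3)² + (-5−(-13))² = 49 + 64 = 113
d²(q, Cell-5) = (-4−(-19))² + (-5−6)² = 225 + 121 = 346
The smallest is to Cell-2, so q lies in the Voronoi region of Cell-2.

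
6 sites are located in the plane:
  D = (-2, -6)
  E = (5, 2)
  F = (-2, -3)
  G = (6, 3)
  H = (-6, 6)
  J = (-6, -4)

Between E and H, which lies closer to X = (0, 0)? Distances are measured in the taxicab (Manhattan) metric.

E

d(X,E) = |0−5| + |0−2| = 5 + 2 = 7
d(X,H) = |0−(-6)| + |0−6| = 6 + 6 = 12
7 < 12, so E is closer.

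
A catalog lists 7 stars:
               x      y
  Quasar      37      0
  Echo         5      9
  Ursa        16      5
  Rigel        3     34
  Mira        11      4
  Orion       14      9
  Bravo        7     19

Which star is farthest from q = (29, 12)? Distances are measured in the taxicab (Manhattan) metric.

Rigel

d(q, Quasar) = |29−37| + |12−0| = 8 + 12 = 20
d(q, Echo) = |29−5| + |12−9| = 24 + 3 = 27
d(q, Ursa) = |29−16| + |12−5| = 13 + 7 = 20
d(q, Rigel) = |29−3| + |12−34| = 26 + 22 = 48
d(q, Mira) = |29−11| + |12−4| = 18 + 8 = 26
d(q, Orion) = |29−14| + |12−9| = 15 + 3 = 18
d(q, Bravo) = |29−7| + |12−19| = 22 + 7 = 29
The largest is to Rigel.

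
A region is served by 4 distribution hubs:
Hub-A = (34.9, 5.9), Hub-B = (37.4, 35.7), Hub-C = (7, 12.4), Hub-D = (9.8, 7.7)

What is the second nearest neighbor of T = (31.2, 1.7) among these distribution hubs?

Compare squared distances (the ordering matches that of the actual distances):
d²(T, Hub-A) = (31.2−34.9)² + (1.7−5.9)² = 13.69 + 17.64 = 31.33
d²(T, Hub-B) = (31.2−37.4)² + (1.7−35.7)² = 38.44 + 1156 = 1194.44
d²(T, Hub-C) = (31.2−7)² + (1.7−12.4)² = 585.64 + 114.49 = 700.13
d²(T, Hub-D) = (31.2−9.8)² + (1.7−7.7)² = 457.96 + 36 = 493.96
Sorted ascending: Hub-A, Hub-D, Hub-C, … — the second-nearest is Hub-D.

Hub-D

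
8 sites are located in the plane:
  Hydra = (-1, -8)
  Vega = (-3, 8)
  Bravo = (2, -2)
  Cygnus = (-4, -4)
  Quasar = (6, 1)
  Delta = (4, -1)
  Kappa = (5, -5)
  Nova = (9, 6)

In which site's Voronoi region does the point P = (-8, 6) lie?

Since √ is increasing, it suffices to compare squared distances:
d²(P, Hydra) = (-8−(-1))² + (6−(-8))² = 49 + 196 = 245
d²(P, Vega) = (-8−(-3))² + (6−8)² = 25 + 4 = 29
d²(P, Bravo) = (-8−2)² + (6−(-2))² = 100 + 64 = 164
d²(P, Cygnus) = (-8−(-4))² + (6−(-4))² = 16 + 100 = 116
d²(P, Quasar) = (-8−6)² + (6−1)² = 196 + 25 = 221
d²(P, Delta) = (-8−4)² + (6−(-1))² = 144 + 49 = 193
d²(P, Kappa) = (-8−5)² + (6−(-5))² = 169 + 121 = 290
d²(P, Nova) = (-8−9)² + (6−6)² = 289 + 0 = 289
The smallest is to Vega, so P lies in the Voronoi region of Vega.

Vega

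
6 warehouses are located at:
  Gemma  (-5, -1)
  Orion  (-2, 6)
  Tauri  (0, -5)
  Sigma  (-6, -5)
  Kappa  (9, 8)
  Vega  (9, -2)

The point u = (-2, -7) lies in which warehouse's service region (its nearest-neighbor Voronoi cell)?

Since √ is increasing, it suffices to compare squared distances:
d²(u, Gemma) = (-2−(-5))² + (-7−(-1))² = 9 + 36 = 45
d²(u, Orion) = (-2−(-2))² + (-7−6)² = 0 + 169 = 169
d²(u, Tauri) = (-2−0)² + (-7−(-5))² = 4 + 4 = 8
d²(u, Sigma) = (-2−(-6))² + (-7−(-5))² = 16 + 4 = 20
d²(u, Kappa) = (-2−9)² + (-7−8)² = 121 + 225 = 346
d²(u, Vega) = (-2−9)² + (-7−(-2))² = 121 + 25 = 146
Tauri is nearest.

Tauri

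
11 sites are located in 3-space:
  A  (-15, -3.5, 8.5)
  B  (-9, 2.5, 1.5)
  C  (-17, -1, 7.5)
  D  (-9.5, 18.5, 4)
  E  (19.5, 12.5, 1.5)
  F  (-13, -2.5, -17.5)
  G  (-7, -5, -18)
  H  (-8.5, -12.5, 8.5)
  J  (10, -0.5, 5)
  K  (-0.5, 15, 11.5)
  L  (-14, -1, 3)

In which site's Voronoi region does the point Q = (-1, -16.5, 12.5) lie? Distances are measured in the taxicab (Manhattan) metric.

H

d(Q,A) = |-1−(-15)| + |-16.5−(-3.5)| + |12.5−8.5| = 14 + 13 + 4 = 31
d(Q,B) = |-1−(-9)| + |-16.5−2.5| + |12.5−1.5| = 8 + 19 + 11 = 38
d(Q,C) = |-1−(-17)| + |-16.5−(-1)| + |12.5−7.5| = 16 + 15.5 + 5 = 36.5
d(Q,D) = |-1−(-9.5)| + |-16.5−18.5| + |12.5−4| = 8.5 + 35 + 8.5 = 52
d(Q,E) = |-1−19.5| + |-16.5−12.5| + |12.5−1.5| = 20.5 + 29 + 11 = 60.5
d(Q,F) = |-1−(-13)| + |-16.5−(-2.5)| + |12.5−(-17.5)| = 12 + 14 + 30 = 56
d(Q,G) = |-1−(-7)| + |-16.5−(-5)| + |12.5−(-18)| = 6 + 11.5 + 30.5 = 48
d(Q,H) = |-1−(-8.5)| + |-16.5−(-12.5)| + |12.5−8.5| = 7.5 + 4 + 4 = 15.5
d(Q,J) = |-1−10| + |-16.5−(-0.5)| + |12.5−5| = 11 + 16 + 7.5 = 34.5
d(Q,K) = |-1−(-0.5)| + |-16.5−15| + |12.5−11.5| = 0.5 + 31.5 + 1 = 33
d(Q,L) = |-1−(-14)| + |-16.5−(-1)| + |12.5−3| = 13 + 15.5 + 9.5 = 38
Minimum is at H.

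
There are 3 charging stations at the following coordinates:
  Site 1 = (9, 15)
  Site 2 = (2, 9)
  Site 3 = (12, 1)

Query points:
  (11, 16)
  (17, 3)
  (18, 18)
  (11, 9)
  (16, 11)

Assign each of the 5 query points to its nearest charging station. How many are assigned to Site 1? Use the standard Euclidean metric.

(11, 16) — d² to each: Site 1:5, Site 2:130, Site 3:226 → nearest is Site 1
(17, 3) — d² to each: Site 1:208, Site 2:261, Site 3:29 → nearest is Site 3
(18, 18) — d² to each: Site 1:90, Site 2:337, Site 3:325 → nearest is Site 1
(11, 9) — d² to each: Site 1:40, Site 2:81, Site 3:65 → nearest is Site 1
(16, 11) — d² to each: Site 1:65, Site 2:200, Site 3:116 → nearest is Site 1
4 of the 5 points have Site 1 as nearest.

4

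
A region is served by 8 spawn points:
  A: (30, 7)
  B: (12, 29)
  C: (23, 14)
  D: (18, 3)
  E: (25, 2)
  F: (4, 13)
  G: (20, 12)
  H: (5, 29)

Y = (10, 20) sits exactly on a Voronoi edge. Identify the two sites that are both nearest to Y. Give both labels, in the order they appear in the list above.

Squared distances from Y to each site:
|YA|² = 400 + 169 = 569
|YB|² = 4 + 81 = 85
|YC|² = 169 + 36 = 205
|YD|² = 64 + 289 = 353
|YE|² = 225 + 324 = 549
|YF|² = 36 + 49 = 85
|YG|² = 100 + 64 = 164
|YH|² = 25 + 81 = 106
Y is equidistant from B and F (both at squared distance 85), and every other site is strictly farther — so Y lies on the B–F Voronoi edge.

B and F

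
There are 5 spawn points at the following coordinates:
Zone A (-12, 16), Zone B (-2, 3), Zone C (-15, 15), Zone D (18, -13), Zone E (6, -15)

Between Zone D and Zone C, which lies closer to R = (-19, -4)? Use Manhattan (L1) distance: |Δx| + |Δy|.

Zone C

d(R, Zone D) = |-19−18| + |-4−(-13)| = 37 + 9 = 46
d(R, Zone C) = |-19−(-15)| + |-4−15| = 4 + 19 = 23
46 > 23, so Zone C is closer.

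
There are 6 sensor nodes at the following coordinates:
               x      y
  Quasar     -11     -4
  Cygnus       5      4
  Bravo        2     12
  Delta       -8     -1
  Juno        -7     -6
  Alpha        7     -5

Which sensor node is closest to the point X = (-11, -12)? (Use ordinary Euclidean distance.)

Juno

Compare squared distances (the ordering matches that of the actual distances):
d²(X, Quasar) = (-11−(-11))² + (-12−(-4))² = 0 + 64 = 64
d²(X, Cygnus) = (-11−5)² + (-12−4)² = 256 + 256 = 512
d²(X, Bravo) = (-11−2)² + (-12−12)² = 169 + 576 = 745
d²(X, Delta) = (-11−(-8))² + (-12−(-1))² = 9 + 121 = 130
d²(X, Juno) = (-11−(-7))² + (-12−(-6))² = 16 + 36 = 52
d²(X, Alpha) = (-11−7)² + (-12−(-5))² = 324 + 49 = 373
The smallest is to Juno, so X lies in the Voronoi region of Juno.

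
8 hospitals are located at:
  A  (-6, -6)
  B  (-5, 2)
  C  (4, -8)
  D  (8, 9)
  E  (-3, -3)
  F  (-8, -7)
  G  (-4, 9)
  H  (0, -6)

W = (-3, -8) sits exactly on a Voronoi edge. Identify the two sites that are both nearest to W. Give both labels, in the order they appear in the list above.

A and H

Squared distances from W to each site:
|WA|² = (-3−(-6))² + (-8−(-6))² = 9 + 4 = 13
|WB|² = (-3−(-5))² + (-8−2)² = 4 + 100 = 104
|WC|² = (-3−4)² + (-8−(-8))² = 49 + 0 = 49
|WD|² = (-3−8)² + (-8−9)² = 121 + 289 = 410
|WE|² = (-3−(-3))² + (-8−(-3))² = 0 + 25 = 25
|WF|² = (-3−(-8))² + (-8−(-7))² = 25 + 1 = 26
|WG|² = (-3−(-4))² + (-8−9)² = 1 + 289 = 290
|WH|² = (-3−0)² + (-8−(-6))² = 9 + 4 = 13
W is equidistant from A and H (both at squared distance 13), and every other site is strictly farther — so W lies on the A–H Voronoi edge.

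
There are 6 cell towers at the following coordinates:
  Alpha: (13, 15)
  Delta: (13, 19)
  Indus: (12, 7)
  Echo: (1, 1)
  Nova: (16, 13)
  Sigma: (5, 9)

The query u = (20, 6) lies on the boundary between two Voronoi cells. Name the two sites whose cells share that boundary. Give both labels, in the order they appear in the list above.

Squared distances from u to each site:
d²(u, Alpha) = (20−13)² + (6−15)² = 49 + 81 = 130
d²(u, Delta) = (20−13)² + (6−19)² = 49 + 169 = 218
d²(u, Indus) = (20−12)² + (6−7)² = 64 + 1 = 65
d²(u, Echo) = (20−1)² + (6−1)² = 361 + 25 = 386
d²(u, Nova) = (20−16)² + (6−13)² = 16 + 49 = 65
d²(u, Sigma) = (20−5)² + (6−9)² = 225 + 9 = 234
u is equidistant from Indus and Nova (both at squared distance 65), and every other site is strictly farther — so u lies on the Indus–Nova Voronoi edge.

Indus and Nova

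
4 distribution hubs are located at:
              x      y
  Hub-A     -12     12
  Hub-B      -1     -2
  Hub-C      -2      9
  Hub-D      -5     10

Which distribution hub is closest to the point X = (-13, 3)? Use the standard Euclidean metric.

Compare squared distances (the ordering matches that of the actual distances):
d²(X, Hub-A) = (-13−(-12))² + (3−12)² = 1 + 81 = 82
d²(X, Hub-B) = (-13−(-1))² + (3−(-2))² = 144 + 25 = 169
d²(X, Hub-C) = (-13−(-2))² + (3−9)² = 121 + 36 = 157
d²(X, Hub-D) = (-13−(-5))² + (3−10)² = 64 + 49 = 113
Hub-A is nearest.

Hub-A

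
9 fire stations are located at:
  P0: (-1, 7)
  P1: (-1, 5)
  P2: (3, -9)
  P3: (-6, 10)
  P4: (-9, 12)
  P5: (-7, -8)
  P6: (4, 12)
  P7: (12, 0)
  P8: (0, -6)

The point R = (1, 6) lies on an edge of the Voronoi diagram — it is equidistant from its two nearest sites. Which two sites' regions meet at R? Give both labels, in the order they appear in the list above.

P0 and P1

Squared distances from R to each site:
|RP0|² = 4 + 1 = 5
|RP1|² = 4 + 1 = 5
|RP2|² = 4 + 225 = 229
|RP3|² = 49 + 16 = 65
|RP4|² = 100 + 36 = 136
|RP5|² = 64 + 196 = 260
|RP6|² = 9 + 36 = 45
|RP7|² = 121 + 36 = 157
|RP8|² = 1 + 144 = 145
R is equidistant from P0 and P1 (both at squared distance 5), and every other site is strictly farther — so R lies on the P0–P1 Voronoi edge.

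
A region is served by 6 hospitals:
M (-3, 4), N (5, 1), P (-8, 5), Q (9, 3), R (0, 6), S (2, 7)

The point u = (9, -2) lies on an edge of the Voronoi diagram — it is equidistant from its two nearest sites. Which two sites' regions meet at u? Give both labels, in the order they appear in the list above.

Squared distances from u to each site:
|uM|² = (9−(-3))² + (-2−4)² = 144 + 36 = 180
|uN|² = (9−5)² + (-2−1)² = 16 + 9 = 25
|uP|² = (9−(-8))² + (-2−5)² = 289 + 49 = 338
|uQ|² = (9−9)² + (-2−3)² = 0 + 25 = 25
|uR|² = (9−0)² + (-2−6)² = 81 + 64 = 145
|uS|² = (9−2)² + (-2−7)² = 49 + 81 = 130
u is equidistant from N and Q (both at squared distance 25), and every other site is strictly farther — so u lies on the N–Q Voronoi edge.

N and Q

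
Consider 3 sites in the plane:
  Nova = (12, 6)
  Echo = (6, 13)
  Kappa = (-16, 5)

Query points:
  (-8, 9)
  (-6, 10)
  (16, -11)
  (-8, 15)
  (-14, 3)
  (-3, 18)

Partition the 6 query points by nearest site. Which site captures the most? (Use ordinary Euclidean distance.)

Kappa

(-8, 9) — d² to each: Nova:409, Echo:212, Kappa:80 → nearest is Kappa
(-6, 10) — d² to each: Nova:340, Echo:153, Kappa:125 → nearest is Kappa
(16, -11) — d² to each: Nova:305, Echo:676, Kappa:1280 → nearest is Nova
(-8, 15) — d² to each: Nova:481, Echo:200, Kappa:164 → nearest is Kappa
(-14, 3) — d² to each: Nova:685, Echo:500, Kappa:8 → nearest is Kappa
(-3, 18) — d² to each: Nova:369, Echo:106, Kappa:338 → nearest is Echo
Tally — Nova:1, Echo:1, Kappa:4. Kappa captures the most (4).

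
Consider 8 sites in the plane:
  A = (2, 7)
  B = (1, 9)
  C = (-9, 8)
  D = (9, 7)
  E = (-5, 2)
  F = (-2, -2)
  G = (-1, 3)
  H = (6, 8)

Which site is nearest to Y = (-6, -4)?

Squared Euclidean distances:
|YA|² = (-6−2)² + (-4−7)² = 64 + 121 = 185
|YB|² = (-6−1)² + (-4−9)² = 49 + 169 = 218
|YC|² = (-6−(-9))² + (-4−8)² = 9 + 144 = 153
|YD|² = (-6−9)² + (-4−7)² = 225 + 121 = 346
|YE|² = (-6−(-5))² + (-4−2)² = 1 + 36 = 37
|YF|² = (-6−(-2))² + (-4−(-2))² = 16 + 4 = 20
|YG|² = (-6−(-1))² + (-4−3)² = 25 + 49 = 74
|YH|² = (-6−6)² + (-4−8)² = 144 + 144 = 288
F is nearest.

F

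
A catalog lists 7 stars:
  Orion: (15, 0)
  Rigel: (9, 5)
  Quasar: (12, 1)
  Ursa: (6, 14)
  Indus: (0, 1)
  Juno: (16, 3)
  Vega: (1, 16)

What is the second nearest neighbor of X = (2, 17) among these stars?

Since √ is increasing, it suffices to compare squared distances:
d²(X, Orion) = (2−15)² + (17−0)² = 169 + 289 = 458
d²(X, Rigel) = (2−9)² + (17−5)² = 49 + 144 = 193
d²(X, Quasar) = (2−12)² + (17−1)² = 100 + 256 = 356
d²(X, Ursa) = (2−6)² + (17−14)² = 16 + 9 = 25
d²(X, Indus) = (2−0)² + (17−1)² = 4 + 256 = 260
d²(X, Juno) = (2−16)² + (17−3)² = 196 + 196 = 392
d²(X, Vega) = (2−1)² + (17−16)² = 1 + 1 = 2
Sorted ascending: Vega, Ursa, Rigel, … — the second-nearest is Ursa.

Ursa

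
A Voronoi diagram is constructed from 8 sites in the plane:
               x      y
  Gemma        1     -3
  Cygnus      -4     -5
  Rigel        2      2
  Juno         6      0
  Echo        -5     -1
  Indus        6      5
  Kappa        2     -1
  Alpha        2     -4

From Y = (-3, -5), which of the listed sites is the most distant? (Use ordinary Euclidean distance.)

Indus

Since √ is increasing, it suffices to compare squared distances:
d²(Y, Gemma) = (-3−1)² + (-5−(-3))² = 16 + 4 = 20
d²(Y, Cygnus) = (-3−(-4))² + (-5−(-5))² = 1 + 0 = 1
d²(Y, Rigel) = (-3−2)² + (-5−2)² = 25 + 49 = 74
d²(Y, Juno) = (-3−6)² + (-5−0)² = 81 + 25 = 106
d²(Y, Echo) = (-3−(-5))² + (-5−(-1))² = 4 + 16 = 20
d²(Y, Indus) = (-3−6)² + (-5−5)² = 81 + 100 = 181
d²(Y, Kappa) = (-3−2)² + (-5−(-1))² = 25 + 16 = 41
d²(Y, Alpha) = (-3−2)² + (-5−(-4))² = 25 + 1 = 26
The largest is to Indus.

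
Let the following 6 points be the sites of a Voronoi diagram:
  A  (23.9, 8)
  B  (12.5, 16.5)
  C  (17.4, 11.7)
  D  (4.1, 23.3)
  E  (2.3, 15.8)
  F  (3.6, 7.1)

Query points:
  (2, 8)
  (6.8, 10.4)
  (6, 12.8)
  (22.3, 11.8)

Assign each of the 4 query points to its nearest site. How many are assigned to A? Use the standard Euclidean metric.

1

(2, 8) — d² to each: A:479.61, B:182.5, C:250.85, D:238.5, E:60.93, F:3.37 → nearest is F
(6.8, 10.4) — d² to each: A:298.17, B:69.7, C:114.05, D:173.7, E:49.41, F:21.13 → nearest is F
(6, 12.8) — d² to each: A:343.45, B:55.94, C:131.17, D:113.86, E:22.69, F:38.25 → nearest is E
(22.3, 11.8) — d² to each: A:17, B:118.13, C:24.02, D:463.49, E:416, F:371.78 → nearest is A
1 of the 4 points has A as nearest.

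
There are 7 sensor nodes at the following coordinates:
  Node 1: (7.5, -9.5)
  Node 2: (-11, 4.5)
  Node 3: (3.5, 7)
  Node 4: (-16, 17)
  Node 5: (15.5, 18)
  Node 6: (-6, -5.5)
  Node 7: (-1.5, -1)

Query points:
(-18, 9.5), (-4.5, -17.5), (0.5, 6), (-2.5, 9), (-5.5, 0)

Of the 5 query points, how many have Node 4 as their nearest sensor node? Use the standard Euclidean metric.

1

(-18, 9.5) — d² to each: Node 1:1011.25, Node 2:74, Node 3:468.5, Node 4:60.25, Node 5:1194.5, Node 6:369, Node 7:382.5 → nearest is Node 4
(-4.5, -17.5) — d² to each: Node 1:208, Node 2:526.25, Node 3:664.25, Node 4:1322.5, Node 5:1660.25, Node 6:146.25, Node 7:281.25 → nearest is Node 6
(0.5, 6) — d² to each: Node 1:289.25, Node 2:134.5, Node 3:10, Node 4:393.25, Node 5:369, Node 6:174.5, Node 7:53 → nearest is Node 3
(-2.5, 9) — d² to each: Node 1:442.25, Node 2:92.5, Node 3:40, Node 4:246.25, Node 5:405, Node 6:222.5, Node 7:101 → nearest is Node 3
(-5.5, 0) — d² to each: Node 1:259.25, Node 2:50.5, Node 3:130, Node 4:399.25, Node 5:765, Node 6:30.5, Node 7:17 → nearest is Node 7
1 of the 5 points has Node 4 as nearest.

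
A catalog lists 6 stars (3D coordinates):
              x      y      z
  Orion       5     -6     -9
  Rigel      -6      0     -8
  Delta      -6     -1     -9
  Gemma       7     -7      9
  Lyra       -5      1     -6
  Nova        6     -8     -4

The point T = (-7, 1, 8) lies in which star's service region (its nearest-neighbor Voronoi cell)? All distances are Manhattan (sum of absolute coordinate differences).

Lyra

d(T, Orion) = 12 + 7 + 17 = 36
d(T, Rigel) = 1 + 1 + 16 = 18
d(T, Delta) = 1 + 2 + 17 = 20
d(T, Gemma) = 14 + 8 + 1 = 23
d(T, Lyra) = 2 + 0 + 14 = 16
d(T, Nova) = 13 + 9 + 12 = 34
Minimum is at Lyra.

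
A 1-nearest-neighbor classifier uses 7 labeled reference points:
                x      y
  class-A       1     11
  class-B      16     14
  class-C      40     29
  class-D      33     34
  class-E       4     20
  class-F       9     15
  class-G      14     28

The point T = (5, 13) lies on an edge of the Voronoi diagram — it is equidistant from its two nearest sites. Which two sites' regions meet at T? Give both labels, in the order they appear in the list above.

Squared distances from T to each site:
d²(T, class-A) = (5−1)² + (13−11)² = 16 + 4 = 20
d²(T, class-B) = (5−16)² + (13−14)² = 121 + 1 = 122
d²(T, class-C) = (5−40)² + (13−29)² = 1225 + 256 = 1481
d²(T, class-D) = (5−33)² + (13−34)² = 784 + 441 = 1225
d²(T, class-E) = (5−4)² + (13−20)² = 1 + 49 = 50
d²(T, class-F) = (5−9)² + (13−15)² = 16 + 4 = 20
d²(T, class-G) = (5−14)² + (13−28)² = 81 + 225 = 306
T is equidistant from class-A and class-F (both at squared distance 20), and every other site is strictly farther — so T lies on the class-A–class-F Voronoi edge.

class-A and class-F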